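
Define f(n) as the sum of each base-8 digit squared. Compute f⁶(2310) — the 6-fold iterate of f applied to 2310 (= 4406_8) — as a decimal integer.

2310 = (4,4,0,6)_8 → 4² + 4² + 0² + 6² = 16 + 16 + 0 + 36 = 68
68 = (1,0,4)_8 → 1² + 0² + 4² = 1 + 0 + 16 = 17
17 = (2,1)_8 → 2² + 1² = 4 + 1 = 5
5 = (5)_8 → 5² = 25
25 = (3,1)_8 → 3² + 1² = 9 + 1 = 10
10 = (1,2)_8 → 1² + 2² = 1 + 4 = 5

5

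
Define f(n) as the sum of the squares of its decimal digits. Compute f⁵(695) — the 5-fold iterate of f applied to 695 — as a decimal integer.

29

695 → 142
142 → 21
21 → 5
5 → 25
25 → 29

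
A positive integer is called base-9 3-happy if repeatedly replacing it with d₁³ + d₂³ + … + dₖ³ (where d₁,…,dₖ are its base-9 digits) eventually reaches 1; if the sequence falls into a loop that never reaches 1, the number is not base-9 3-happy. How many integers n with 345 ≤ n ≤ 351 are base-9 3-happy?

1

345: 345 → 99 → 9 → 1  (reaches 1)
346: 346 → 136 → 218 → 232 → 694 → 638 → 1198 → 470 → 476 → 980 → 540 → 432 → 152 → 856 → 128 → 134 → 638  (repeats 638)
347: 347 → 197 → 547 → 775 → 127 → 127  (repeats 127)
348: 348 → 288 → 152 → 856 → 128 → 134 → 638 → 1198 → 470 → 476 → 980 → 540 → 432 → 152  (repeats 152)
349: 349 → 415 → 127 → 127  (repeats 127)
350: 350 → 584 → 856 → 128 → 134 → 638 → 1198 → 470 → 476 → 980 → 540 → 432 → 152 → 856  (repeats 856)
351: 351 → 91 → 3 → 27 → 27  (repeats 27)
base-9 3-happy: 345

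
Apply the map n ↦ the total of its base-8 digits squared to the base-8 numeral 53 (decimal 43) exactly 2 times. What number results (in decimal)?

43 = (5,3)_8 → 5² + 3² = 25 + 9 = 34
34 = (4,2)_8 → 4² + 2² = 16 + 4 = 20

20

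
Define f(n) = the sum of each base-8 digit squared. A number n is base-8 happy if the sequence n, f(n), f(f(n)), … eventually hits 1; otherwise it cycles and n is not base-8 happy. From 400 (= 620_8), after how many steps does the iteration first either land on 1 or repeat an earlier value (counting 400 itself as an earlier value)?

400 = (6,2,0)_8 → 6² + 2² + 0² = 40
40 = (5,0)_8 → 5² + 0² = 25
25 = (3,1)_8 → 3² + 1² = 10
10 = (1,2)_8 → 1² + 2² = 5
5 = (5)_8 → 5² = 25  — 25 repeats.
That took 5 steps.

5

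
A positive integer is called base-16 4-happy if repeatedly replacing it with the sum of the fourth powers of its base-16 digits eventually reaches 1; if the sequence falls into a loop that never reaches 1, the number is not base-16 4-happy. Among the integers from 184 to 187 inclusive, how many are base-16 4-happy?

184: 184 → 18737 → 6899 → 60707 → 67074 → 1313 → 642 → 4128 → 17 → 2 → 16 → 1  (reaches 1)
185: 185 → 21202 → 29218 → 2449 → 13123 → 499 → 50707 → 22114 → 3233 → 30737 → 6499 → 7939 → 50707  (repeats 50707)
186: 186 → 24641 → 1553 → 1298 → 642 → 4128 → 17 → 2 → 16 → 1  (reaches 1)
187: 187 → 29282 → 3729 → 44978 → 75282 → 1330 → 722 → 28593 → 66563 → 338 → 642 → 4128 → 17 → 2 → 16 → 1  (reaches 1)
base-16 4-happy: 184, 186, 187

3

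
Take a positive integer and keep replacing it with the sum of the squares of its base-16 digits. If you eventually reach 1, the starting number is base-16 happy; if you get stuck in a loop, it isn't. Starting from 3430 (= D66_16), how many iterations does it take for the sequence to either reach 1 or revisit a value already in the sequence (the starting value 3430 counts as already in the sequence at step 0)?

11

3430 = (13,6,6)_16 → 241
241 = (15,1)_16 → 226
226 = (14,2)_16 → 200
200 = (12,8)_16 → 208
208 = (13,0)_16 → 169
169 = (10,9)_16 → 181
181 = (11,5)_16 → 146
146 = (9,2)_16 → 85
85 = (5,5)_16 → 50
50 = (3,2)_16 → 13
13 = (13)_16 → 169  — 169 repeats.
That took 11 steps.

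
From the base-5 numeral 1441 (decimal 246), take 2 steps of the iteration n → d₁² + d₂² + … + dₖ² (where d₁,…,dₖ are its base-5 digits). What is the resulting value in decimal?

18

246 = (1,4,4,1)_5 → 1² + 4² + 4² + 1² = 34
34 = (1,1,4)_5 → 1² + 1² + 4² = 18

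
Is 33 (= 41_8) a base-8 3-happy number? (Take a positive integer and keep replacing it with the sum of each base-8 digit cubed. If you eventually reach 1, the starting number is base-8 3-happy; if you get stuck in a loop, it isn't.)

33 = (4,1)_8 → 4³ + 1³ = 65
65 = (1,0,1)_8 → 1³ + 0³ + 1³ = 2
2 = (2)_8 → 2³ = 8
8 = (1,0)_8 → 1³ + 0³ = 1  — reached 1.

base-8 3-happy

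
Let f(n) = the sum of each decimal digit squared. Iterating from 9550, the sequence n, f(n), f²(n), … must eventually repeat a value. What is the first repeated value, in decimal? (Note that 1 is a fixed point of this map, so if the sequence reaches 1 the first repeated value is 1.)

4

9550 → 9² + 5² + 5² + 0² = 131
131 → 1² + 3² + 1² = 11
11 → 1² + 1² = 2
2 → 2² = 4
4 → 4² = 16
16 → 1² + 6² = 37
37 → 3² + 7² = 58
58 → 5² + 8² = 89
89 → 8² + 9² = 145
145 → 1² + 4² + 5² = 42
42 → 4² + 2² = 20
20 → 2² + 0² = 4  — 4 already appeared earlier.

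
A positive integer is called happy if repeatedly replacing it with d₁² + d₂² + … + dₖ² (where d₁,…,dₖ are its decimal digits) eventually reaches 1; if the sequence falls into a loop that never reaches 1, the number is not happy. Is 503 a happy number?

503 → 34
34 → 25
25 → 29
29 → 85
85 → 89
89 → 145
145 → 42
42 → 20
20 → 4
4 → 16
16 → 37
37 → 58
58 → 89  — 89 already seen; the sequence cycles without reaching 1.

not happy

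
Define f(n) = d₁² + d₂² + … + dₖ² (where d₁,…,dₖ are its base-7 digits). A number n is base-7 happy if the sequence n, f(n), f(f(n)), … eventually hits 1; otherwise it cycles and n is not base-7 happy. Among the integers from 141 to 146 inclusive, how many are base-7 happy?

141: 141 → 41 → 61 → 27 → 45 → 45  (repeats 45)
142: 142 → 44 → 40 → 50 → 2 → 4 → 16 → 8 → 2  (repeats 2)
143: 143 → 49 → 1  (reaches 1)
144: 144 → 56 → 2 → 4 → 16 → 8 → 2  (repeats 2)
145: 145 → 65 → 9 → 5 → 25 → 25  (repeats 25)
146: 146 → 76 → 46 → 52 → 10 → 10  (repeats 10)
base-7 happy: 143

1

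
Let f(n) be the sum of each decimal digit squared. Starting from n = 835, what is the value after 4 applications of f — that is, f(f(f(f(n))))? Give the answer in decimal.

20

835 → 8² + 3² + 5² = 98
98 → 9² + 8² = 145
145 → 1² + 4² + 5² = 42
42 → 4² + 2² = 20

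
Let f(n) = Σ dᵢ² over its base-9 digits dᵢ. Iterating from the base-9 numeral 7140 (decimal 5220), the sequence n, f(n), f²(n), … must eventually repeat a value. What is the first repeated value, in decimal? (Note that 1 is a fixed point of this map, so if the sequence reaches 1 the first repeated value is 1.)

74

5220 = (7,1,4,0)_9 → 7² + 1² + 4² + 0² = 49 + 1 + 16 + 0 = 66
66 = (7,3)_9 → 7² + 3² = 49 + 9 = 58
58 = (6,4)_9 → 6² + 4² = 36 + 16 = 52
52 = (5,7)_9 → 5² + 7² = 25 + 49 = 74
74 = (8,2)_9 → 8² + 2² = 64 + 4 = 68
68 = (7,5)_9 → 7² + 5² = 49 + 25 = 74  — 74 already appeared earlier.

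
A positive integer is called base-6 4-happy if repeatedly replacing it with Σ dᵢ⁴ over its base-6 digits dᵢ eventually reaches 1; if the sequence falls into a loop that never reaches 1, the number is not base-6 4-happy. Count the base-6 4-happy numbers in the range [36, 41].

36: 36 → 1  (reaches 1)
37: 37 → 2 → 16 → 272 → 99 → 353 → 963 → 609 → 978 → 338 → 114 → 82 → 273 → 164 → 353  (repeats 353)
38: 38 → 17 → 641 → 1522 → 259 → 4 → 256 → 258 → 3 → 81 → 98 → 288 → 17  (repeats 17)
39: 39 → 82 → 273 → 164 → 353 → 963 → 609 → 978 → 338 → 114 → 82  (repeats 82)
40: 40 → 257 → 627 → 738 → 178 → 1137 → 788 → 803 → 963 → 609 → 978 → 338 → 114 → 82 → 273 → 164 → 353 → 963  (repeats 963)
41: 41 → 626 → 673 → 338 → 114 → 82 → 273 → 164 → 353 → 963 → 609 → 978 → 338  (repeats 338)
base-6 4-happy: 36

1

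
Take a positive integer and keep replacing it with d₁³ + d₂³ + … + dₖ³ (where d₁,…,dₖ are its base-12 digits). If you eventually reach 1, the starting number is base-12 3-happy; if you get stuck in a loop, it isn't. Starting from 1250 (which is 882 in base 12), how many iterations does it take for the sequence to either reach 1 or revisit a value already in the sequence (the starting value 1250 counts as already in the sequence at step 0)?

12

1250 = (8,8,2)_12 → 1032
1032 = (7,2,0)_12 → 351
351 = (2,5,3)_12 → 160
160 = (1,1,4)_12 → 66
66 = (5,6)_12 → 341
341 = (2,4,5)_12 → 197
197 = (1,4,5)_12 → 190
190 = (1,3,10)_12 → 1028
1028 = (7,1,8)_12 → 856
856 = (5,11,4)_12 → 1520
1520 = (10,6,8)_12 → 1728
1728 = (1,0,0,0)_12 → 1  — reached 1.
That took 12 steps.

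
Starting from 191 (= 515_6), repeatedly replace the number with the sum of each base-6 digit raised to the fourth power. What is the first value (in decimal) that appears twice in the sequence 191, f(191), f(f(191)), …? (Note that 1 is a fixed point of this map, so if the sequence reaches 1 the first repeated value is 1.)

191 = (5,1,5)_6 → 5⁴ + 1⁴ + 5⁴ = 625 + 1 + 625 = 1251
1251 = (5,4,4,3)_6 → 5⁴ + 4⁴ + 4⁴ + 3⁴ = 625 + 256 + 256 + 81 = 1218
1218 = (5,3,5,0)_6 → 5⁴ + 3⁴ + 5⁴ + 0⁴ = 625 + 81 + 625 + 0 = 1331
1331 = (1,0,0,5,5)_6 → 1⁴ + 0⁴ + 0⁴ + 5⁴ + 5⁴ = 1 + 0 + 0 + 625 + 625 = 1251  — 1251 already appeared earlier.

1251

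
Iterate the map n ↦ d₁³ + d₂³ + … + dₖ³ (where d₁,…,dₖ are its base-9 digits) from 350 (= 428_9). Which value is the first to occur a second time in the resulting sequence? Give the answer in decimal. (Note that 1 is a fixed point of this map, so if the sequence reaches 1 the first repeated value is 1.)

856

350 = (4,2,8)_9 → 584
584 = (7,1,8)_9 → 856
856 = (1,1,5,1)_9 → 128
128 = (1,5,2)_9 → 134
134 = (1,5,8)_9 → 638
638 = (7,7,8)_9 → 1198
1198 = (1,5,7,1)_9 → 470
470 = (5,7,2)_9 → 476
476 = (5,7,8)_9 → 980
980 = (1,3,0,8)_9 → 540
540 = (6,6,0)_9 → 432
432 = (5,3,0)_9 → 152
152 = (1,7,8)_9 → 856  — 856 already appeared earlier.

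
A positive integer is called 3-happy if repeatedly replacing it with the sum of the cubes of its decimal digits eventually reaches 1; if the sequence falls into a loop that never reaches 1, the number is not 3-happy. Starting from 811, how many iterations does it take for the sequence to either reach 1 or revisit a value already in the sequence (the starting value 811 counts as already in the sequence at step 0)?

811 → 8³ + 1³ + 1³ = 512 + 1 + 1 = 514
514 → 5³ + 1³ + 4³ = 125 + 1 + 64 = 190
190 → 1³ + 9³ + 0³ = 1 + 729 + 0 = 730
730 → 7³ + 3³ + 0³ = 343 + 27 + 0 = 370
370 → 3³ + 7³ + 0³ = 27 + 343 + 0 = 370  — 370 repeats.
That took 5 steps.

5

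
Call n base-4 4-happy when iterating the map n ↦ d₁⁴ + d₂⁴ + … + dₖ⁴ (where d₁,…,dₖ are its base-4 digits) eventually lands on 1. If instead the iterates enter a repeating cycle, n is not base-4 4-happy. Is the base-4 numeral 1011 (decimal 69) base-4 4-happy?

69 = (1,0,1,1)_4 → 1⁴ + 0⁴ + 1⁴ + 1⁴ = 1 + 0 + 1 + 1 = 3
3 = (3)_4 → 3⁴ = 81
81 = (1,1,0,1)_4 → 1⁴ + 1⁴ + 0⁴ + 1⁴ = 1 + 1 + 0 + 1 = 3  — 3 already seen; the sequence cycles without reaching 1.

not base-4 4-happy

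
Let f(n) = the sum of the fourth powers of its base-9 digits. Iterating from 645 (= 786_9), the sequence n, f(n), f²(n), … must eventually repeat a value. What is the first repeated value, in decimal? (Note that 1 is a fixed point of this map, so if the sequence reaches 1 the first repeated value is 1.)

1

645 = (7,8,6)_9 → 7⁴ + 8⁴ + 6⁴ = 7793
7793 = (1,1,6,1,8)_9 → 1⁴ + 1⁴ + 6⁴ + 1⁴ + 8⁴ = 5395
5395 = (7,3,5,4)_9 → 7⁴ + 3⁴ + 5⁴ + 4⁴ = 3363
3363 = (4,5,4,6)_9 → 4⁴ + 5⁴ + 4⁴ + 6⁴ = 2433
2433 = (3,3,0,3)_9 → 3⁴ + 3⁴ + 0⁴ + 3⁴ = 243
243 = (3,0,0)_9 → 3⁴ + 0⁴ + 0⁴ = 81
81 = (1,0,0)_9 → 1⁴ + 0⁴ + 0⁴ = 1  — reached the fixed point 1.
1 → 1, so 1 is the first repeated value.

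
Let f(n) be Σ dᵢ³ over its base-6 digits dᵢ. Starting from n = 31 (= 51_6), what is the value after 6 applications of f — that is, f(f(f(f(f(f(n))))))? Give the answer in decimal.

31 = (5,1)_6 → 126
126 = (3,3,0)_6 → 54
54 = (1,3,0)_6 → 28
28 = (4,4)_6 → 128
128 = (3,3,2)_6 → 62
62 = (1,4,2)_6 → 73

73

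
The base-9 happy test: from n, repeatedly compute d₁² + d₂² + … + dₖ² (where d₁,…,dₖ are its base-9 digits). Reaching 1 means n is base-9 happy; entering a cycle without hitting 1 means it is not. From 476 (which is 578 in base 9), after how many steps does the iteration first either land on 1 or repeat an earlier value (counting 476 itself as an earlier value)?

6

476 = (5,7,8)_9 → 5² + 7² + 8² = 25 + 49 + 64 = 138
138 = (1,6,3)_9 → 1² + 6² + 3² = 1 + 36 + 9 = 46
46 = (5,1)_9 → 5² + 1² = 25 + 1 = 26
26 = (2,8)_9 → 2² + 8² = 4 + 64 = 68
68 = (7,5)_9 → 7² + 5² = 49 + 25 = 74
74 = (8,2)_9 → 8² + 2² = 64 + 4 = 68  — 68 repeats.
That took 6 steps.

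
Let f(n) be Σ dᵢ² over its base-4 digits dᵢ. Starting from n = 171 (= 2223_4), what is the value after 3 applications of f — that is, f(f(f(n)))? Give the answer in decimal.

9

171 = (2,2,2,3)_4 → 2² + 2² + 2² + 3² = 4 + 4 + 4 + 9 = 21
21 = (1,1,1)_4 → 1² + 1² + 1² = 1 + 1 + 1 = 3
3 = (3)_4 → 3² = 9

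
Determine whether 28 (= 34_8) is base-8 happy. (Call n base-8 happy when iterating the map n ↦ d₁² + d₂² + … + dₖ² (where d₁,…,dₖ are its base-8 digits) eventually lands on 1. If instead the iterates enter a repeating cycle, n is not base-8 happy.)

28 = (3,4)_8 → 3² + 4² = 25
25 = (3,1)_8 → 3² + 1² = 10
10 = (1,2)_8 → 1² + 2² = 5
5 = (5)_8 → 5² = 25  — 25 already seen; the sequence cycles without reaching 1.

not base-8 happy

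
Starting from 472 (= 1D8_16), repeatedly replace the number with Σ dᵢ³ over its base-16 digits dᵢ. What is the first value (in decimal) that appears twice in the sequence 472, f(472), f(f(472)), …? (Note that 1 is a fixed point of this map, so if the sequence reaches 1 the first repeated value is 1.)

1456

472 = (1,13,8)_16 → 1³ + 13³ + 8³ = 1 + 2197 + 512 = 2710
2710 = (10,9,6)_16 → 10³ + 9³ + 6³ = 1000 + 729 + 216 = 1945
1945 = (7,9,9)_16 → 7³ + 9³ + 9³ = 343 + 729 + 729 = 1801
1801 = (7,0,9)_16 → 7³ + 0³ + 9³ = 343 + 0 + 729 = 1072
1072 = (4,3,0)_16 → 4³ + 3³ + 0³ = 64 + 27 + 0 = 91
91 = (5,11)_16 → 5³ + 11³ = 125 + 1331 = 1456
1456 = (5,11,0)_16 → 5³ + 11³ + 0³ = 125 + 1331 + 0 = 1456  — 1456 already appeared earlier.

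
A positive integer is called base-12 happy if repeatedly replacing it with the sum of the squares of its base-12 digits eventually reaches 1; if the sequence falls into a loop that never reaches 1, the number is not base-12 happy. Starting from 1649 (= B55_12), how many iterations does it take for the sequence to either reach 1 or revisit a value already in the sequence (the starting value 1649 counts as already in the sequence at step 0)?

5

1649 = (11,5,5)_12 → 11² + 5² + 5² = 121 + 25 + 25 = 171
171 = (1,2,3)_12 → 1² + 2² + 3² = 1 + 4 + 9 = 14
14 = (1,2)_12 → 1² + 2² = 1 + 4 = 5
5 = (5)_12 → 5² = 25
25 = (2,1)_12 → 2² + 1² = 4 + 1 = 5  — 5 repeats.
That took 5 steps.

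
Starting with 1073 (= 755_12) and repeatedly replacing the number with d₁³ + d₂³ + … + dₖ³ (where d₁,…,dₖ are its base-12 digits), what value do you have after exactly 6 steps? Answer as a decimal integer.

1728

1073 = (7,5,5)_12 → 7³ + 5³ + 5³ = 343 + 125 + 125 = 593
593 = (4,1,5)_12 → 4³ + 1³ + 5³ = 64 + 1 + 125 = 190
190 = (1,3,10)_12 → 1³ + 3³ + 10³ = 1 + 27 + 1000 = 1028
1028 = (7,1,8)_12 → 7³ + 1³ + 8³ = 343 + 1 + 512 = 856
856 = (5,11,4)_12 → 5³ + 11³ + 4³ = 125 + 1331 + 64 = 1520
1520 = (10,6,8)_12 → 10³ + 6³ + 8³ = 1000 + 216 + 512 = 1728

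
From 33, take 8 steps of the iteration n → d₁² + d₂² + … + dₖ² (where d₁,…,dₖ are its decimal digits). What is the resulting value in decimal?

33 → 3² + 3² = 18
18 → 1² + 8² = 65
65 → 6² + 5² = 61
61 → 6² + 1² = 37
37 → 3² + 7² = 58
58 → 5² + 8² = 89
89 → 8² + 9² = 145
145 → 1² + 4² + 5² = 42

42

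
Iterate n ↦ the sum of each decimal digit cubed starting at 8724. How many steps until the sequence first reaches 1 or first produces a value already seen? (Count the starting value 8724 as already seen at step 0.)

8724 → 927
927 → 1080
1080 → 513
513 → 153
153 → 153  — 153 repeats.
That took 5 steps.

5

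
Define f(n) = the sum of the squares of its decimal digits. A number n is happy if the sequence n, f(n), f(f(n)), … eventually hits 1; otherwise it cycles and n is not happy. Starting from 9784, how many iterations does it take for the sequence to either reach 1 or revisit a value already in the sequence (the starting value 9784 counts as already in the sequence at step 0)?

9784 → 9² + 7² + 8² + 4² = 210
210 → 2² + 1² + 0² = 5
5 → 5² = 25
25 → 2² + 5² = 29
29 → 2² + 9² = 85
85 → 8² + 5² = 89
89 → 8² + 9² = 145
145 → 1² + 4² + 5² = 42
42 → 4² + 2² = 20
20 → 2² + 0² = 4
4 → 4² = 16
16 → 1² + 6² = 37
37 → 3² + 7² = 58
58 → 5² + 8² = 89  — 89 repeats.
That took 14 steps.

14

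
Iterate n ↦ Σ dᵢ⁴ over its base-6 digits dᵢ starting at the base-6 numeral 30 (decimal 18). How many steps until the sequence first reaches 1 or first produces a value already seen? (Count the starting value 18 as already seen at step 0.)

18 = (3,0)_6 → 3⁴ + 0⁴ = 81 + 0 = 81
81 = (2,1,3)_6 → 2⁴ + 1⁴ + 3⁴ = 16 + 1 + 81 = 98
98 = (2,4,2)_6 → 2⁴ + 4⁴ + 2⁴ = 16 + 256 + 16 = 288
288 = (1,2,0,0)_6 → 1⁴ + 2⁴ + 0⁴ + 0⁴ = 1 + 16 + 0 + 0 = 17
17 = (2,5)_6 → 2⁴ + 5⁴ = 16 + 625 = 641
641 = (2,5,4,5)_6 → 2⁴ + 5⁴ + 4⁴ + 5⁴ = 16 + 625 + 256 + 625 = 1522
1522 = (1,1,0,1,4)_6 → 1⁴ + 1⁴ + 0⁴ + 1⁴ + 4⁴ = 1 + 1 + 0 + 1 + 256 = 259
259 = (1,1,1,1)_6 → 1⁴ + 1⁴ + 1⁴ + 1⁴ = 1 + 1 + 1 + 1 = 4
4 = (4)_6 → 4⁴ = 256
256 = (1,1,0,4)_6 → 1⁴ + 1⁴ + 0⁴ + 4⁴ = 1 + 1 + 0 + 256 = 258
258 = (1,1,1,0)_6 → 1⁴ + 1⁴ + 1⁴ + 0⁴ = 1 + 1 + 1 + 0 = 3
3 = (3)_6 → 3⁴ = 81  — 81 repeats.
That took 12 steps.

12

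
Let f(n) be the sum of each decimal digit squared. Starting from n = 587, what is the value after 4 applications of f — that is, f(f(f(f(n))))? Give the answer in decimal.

587 → 138
138 → 74
74 → 65
65 → 61

61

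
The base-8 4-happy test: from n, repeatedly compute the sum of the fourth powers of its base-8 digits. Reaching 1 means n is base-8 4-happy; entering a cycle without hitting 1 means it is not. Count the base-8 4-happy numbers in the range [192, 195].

192: 192 → 81 → 18 → 32 → 256 → 256  (repeats 256)
193: 193 → 82 → 33 → 257 → 257  (repeats 257)
194: 194 → 97 → 258 → 272 → 272  (repeats 272)
195: 195 → 162 → 288 → 512 → 1  (reaches 1)
base-8 4-happy: 195

1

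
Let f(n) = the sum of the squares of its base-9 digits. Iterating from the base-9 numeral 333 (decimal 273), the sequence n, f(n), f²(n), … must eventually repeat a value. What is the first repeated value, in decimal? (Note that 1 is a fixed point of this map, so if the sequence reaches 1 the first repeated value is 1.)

273 = (3,3,3)_9 → 3² + 3² + 3² = 9 + 9 + 9 = 27
27 = (3,0)_9 → 3² + 0² = 9 + 0 = 9
9 = (1,0)_9 → 1² + 0² = 1 + 0 = 1  — reached the fixed point 1.
1 → 1, so 1 is the first repeated value.

1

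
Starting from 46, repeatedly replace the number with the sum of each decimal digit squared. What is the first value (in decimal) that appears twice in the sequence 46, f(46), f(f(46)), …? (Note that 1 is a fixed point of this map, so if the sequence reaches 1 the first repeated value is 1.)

46 → 4² + 6² = 52
52 → 5² + 2² = 29
29 → 2² + 9² = 85
85 → 8² + 5² = 89
89 → 8² + 9² = 145
145 → 1² + 4² + 5² = 42
42 → 4² + 2² = 20
20 → 2² + 0² = 4
4 → 4² = 16
16 → 1² + 6² = 37
37 → 3² + 7² = 58
58 → 5² + 8² = 89  — 89 already appeared earlier.

89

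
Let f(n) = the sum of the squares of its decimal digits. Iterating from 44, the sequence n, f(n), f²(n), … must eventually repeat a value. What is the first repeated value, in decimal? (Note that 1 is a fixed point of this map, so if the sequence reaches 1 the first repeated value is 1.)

44 → 4² + 4² = 32
32 → 3² + 2² = 13
13 → 1² + 3² = 10
10 → 1² + 0² = 1  — reached the fixed point 1.
1 → 1, so 1 is the first repeated value.

1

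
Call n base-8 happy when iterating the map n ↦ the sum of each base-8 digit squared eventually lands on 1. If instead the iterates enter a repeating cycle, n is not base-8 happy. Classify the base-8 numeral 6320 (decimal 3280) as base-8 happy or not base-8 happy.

3280 = (6,3,2,0)_8 → 6² + 3² + 2² + 0² = 49
49 = (6,1)_8 → 6² + 1² = 37
37 = (4,5)_8 → 4² + 5² = 41
41 = (5,1)_8 → 5² + 1² = 26
26 = (3,2)_8 → 3² + 2² = 13
13 = (1,5)_8 → 1² + 5² = 26  — 26 already seen; the sequence cycles without reaching 1.

not base-8 happy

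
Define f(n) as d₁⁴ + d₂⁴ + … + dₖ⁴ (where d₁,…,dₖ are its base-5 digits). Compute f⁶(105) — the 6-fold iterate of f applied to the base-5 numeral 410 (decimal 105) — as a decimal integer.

593

105 = (4,1,0)_5 → 257
257 = (2,0,1,2)_5 → 33
33 = (1,1,3)_5 → 83
83 = (3,1,3)_5 → 163
163 = (1,1,2,3)_5 → 99
99 = (3,4,4)_5 → 593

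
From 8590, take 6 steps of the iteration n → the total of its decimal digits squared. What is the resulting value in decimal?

8590 → 8² + 5² + 9² + 0² = 170
170 → 1² + 7² + 0² = 50
50 → 5² + 0² = 25
25 → 2² + 5² = 29
29 → 2² + 9² = 85
85 → 8² + 5² = 89

89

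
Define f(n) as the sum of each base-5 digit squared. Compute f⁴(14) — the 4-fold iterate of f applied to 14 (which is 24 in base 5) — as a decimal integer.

4

14 = (2,4)_5 → 2² + 4² = 4 + 16 = 20
20 = (4,0)_5 → 4² + 0² = 16 + 0 = 16
16 = (3,1)_5 → 3² + 1² = 9 + 1 = 10
10 = (2,0)_5 → 2² + 0² = 4 + 0 = 4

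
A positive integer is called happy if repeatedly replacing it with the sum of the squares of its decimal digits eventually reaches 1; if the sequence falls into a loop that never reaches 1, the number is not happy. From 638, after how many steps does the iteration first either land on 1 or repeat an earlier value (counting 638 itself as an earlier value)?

638 → 6² + 3² + 8² = 36 + 9 + 64 = 109
109 → 1² + 0² + 9² = 1 + 0 + 81 = 82
82 → 8² + 2² = 64 + 4 = 68
68 → 6² + 8² = 36 + 64 = 100
100 → 1² + 0² + 0² = 1 + 0 + 0 = 1  — reached 1.
That took 5 steps.

5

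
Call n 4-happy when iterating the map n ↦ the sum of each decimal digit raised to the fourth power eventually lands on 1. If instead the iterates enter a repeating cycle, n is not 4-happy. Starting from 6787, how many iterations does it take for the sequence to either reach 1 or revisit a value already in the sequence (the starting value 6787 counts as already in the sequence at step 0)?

10

6787 → 6⁴ + 7⁴ + 8⁴ + 7⁴ = 1296 + 2401 + 4096 + 2401 = 10194
10194 → 1⁴ + 0⁴ + 1⁴ + 9⁴ + 4⁴ = 1 + 0 + 1 + 6561 + 256 = 6819
6819 → 6⁴ + 8⁴ + 1⁴ + 9⁴ = 1296 + 4096 + 1 + 6561 = 11954
11954 → 1⁴ + 1⁴ + 9⁴ + 5⁴ + 4⁴ = 1 + 1 + 6561 + 625 + 256 = 7444
7444 → 7⁴ + 4⁴ + 4⁴ + 4⁴ = 2401 + 256 + 256 + 256 = 3169
3169 → 3⁴ + 1⁴ + 6⁴ + 9⁴ = 81 + 1 + 1296 + 6561 = 7939
7939 → 7⁴ + 9⁴ + 3⁴ + 9⁴ = 2401 + 6561 + 81 + 6561 = 15604
15604 → 1⁴ + 5⁴ + 6⁴ + 0⁴ + 4⁴ = 1 + 625 + 1296 + 0 + 256 = 2178
2178 → 2⁴ + 1⁴ + 7⁴ + 8⁴ = 16 + 1 + 2401 + 4096 = 6514
6514 → 6⁴ + 5⁴ + 1⁴ + 4⁴ = 1296 + 625 + 1 + 256 = 2178  — 2178 repeats.
That took 10 steps.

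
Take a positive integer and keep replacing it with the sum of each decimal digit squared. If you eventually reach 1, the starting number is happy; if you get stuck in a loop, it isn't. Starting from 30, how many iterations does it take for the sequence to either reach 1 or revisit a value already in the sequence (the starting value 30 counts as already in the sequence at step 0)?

30 → 3² + 0² = 9
9 → 9² = 81
81 → 8² + 1² = 65
65 → 6² + 5² = 61
61 → 6² + 1² = 37
37 → 3² + 7² = 58
58 → 5² + 8² = 89
89 → 8² + 9² = 145
145 → 1² + 4² + 5² = 42
42 → 4² + 2² = 20
20 → 2² + 0² = 4
4 → 4² = 16
16 → 1² + 6² = 37  — 37 repeats.
That took 13 steps.

13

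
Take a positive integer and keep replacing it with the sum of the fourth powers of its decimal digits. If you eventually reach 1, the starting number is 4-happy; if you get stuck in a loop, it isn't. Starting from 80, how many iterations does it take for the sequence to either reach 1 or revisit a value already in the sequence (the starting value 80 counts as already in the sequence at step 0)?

80 → 4096
4096 → 8113
8113 → 4179
4179 → 9219
9219 → 13139
13139 → 6725
6725 → 4338
4338 → 4514
4514 → 1138
1138 → 4179  — 4179 repeats.
That took 10 steps.

10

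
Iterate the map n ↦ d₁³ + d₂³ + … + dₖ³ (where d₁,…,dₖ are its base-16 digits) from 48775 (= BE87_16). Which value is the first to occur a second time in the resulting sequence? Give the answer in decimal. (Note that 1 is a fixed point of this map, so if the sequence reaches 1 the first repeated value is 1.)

1

48775 = (11,14,8,7)_16 → 11³ + 14³ + 8³ + 7³ = 1331 + 2744 + 512 + 343 = 4930
4930 = (1,3,4,2)_16 → 1³ + 3³ + 4³ + 2³ = 1 + 27 + 64 + 8 = 100
100 = (6,4)_16 → 6³ + 4³ = 216 + 64 = 280
280 = (1,1,8)_16 → 1³ + 1³ + 8³ = 1 + 1 + 512 = 514
514 = (2,0,2)_16 → 2³ + 0³ + 2³ = 8 + 0 + 8 = 16
16 = (1,0)_16 → 1³ + 0³ = 1 + 0 = 1  — reached the fixed point 1.
1 → 1, so 1 is the first repeated value.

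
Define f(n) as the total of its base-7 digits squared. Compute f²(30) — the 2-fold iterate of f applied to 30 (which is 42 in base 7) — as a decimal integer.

30 = (4,2)_7 → 4² + 2² = 16 + 4 = 20
20 = (2,6)_7 → 2² + 6² = 4 + 36 = 40

40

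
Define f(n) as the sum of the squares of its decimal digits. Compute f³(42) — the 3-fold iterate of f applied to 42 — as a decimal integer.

16

42 → 4² + 2² = 20
20 → 2² + 0² = 4
4 → 4² = 16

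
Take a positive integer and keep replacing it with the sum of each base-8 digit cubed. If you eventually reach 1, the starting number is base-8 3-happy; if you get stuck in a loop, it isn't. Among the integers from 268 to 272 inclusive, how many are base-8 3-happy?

2

268: 268 → 129 → 9 → 2 → 8 → 1  — base-8 3-happy
269: 269 → 190 → 567 → 560 → 217 → 55 → 559 → 469 → 476 → 434 → 440 → 559  — not base-8 3-happy
270: 270 → 281 → 92 → 92  — not base-8 3-happy
271: 271 → 408 → 243 → 270 → 281 → 92 → 92  — not base-8 3-happy
272: 272 → 72 → 2 → 8 → 1  — base-8 3-happy
base-8 3-happy: 268, 272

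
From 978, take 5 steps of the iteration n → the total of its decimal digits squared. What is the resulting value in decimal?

978 → 194
194 → 98
98 → 145
145 → 42
42 → 20

20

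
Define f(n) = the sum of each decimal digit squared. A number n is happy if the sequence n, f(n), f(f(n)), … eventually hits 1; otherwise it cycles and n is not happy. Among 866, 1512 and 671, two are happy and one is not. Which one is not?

866

866: 866 → 136 → 46 → 52 → 29 → 85 → 89 → 145 → 42 → 20 → 4 → 16 → 37 → 58 → 89  — repeats 89 (not happy)
1512: 1512 → 31 → 10 → 1  — reaches 1 (happy)
671: 671 → 86 → 100 → 1  — reaches 1 (happy)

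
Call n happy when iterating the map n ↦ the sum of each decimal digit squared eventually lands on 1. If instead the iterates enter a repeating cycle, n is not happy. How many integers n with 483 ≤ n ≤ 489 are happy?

483: 483 → 89 → 145 → 42 → 20 → 4 → 16 → 37 → 58 → 89  (repeats 89)
484: 484 → 96 → 117 → 51 → 26 → 40 → 16 → 37 → 58 → 89 → 145 → 42 → 20 → 4 → 16  (repeats 16)
485: 485 → 105 → 26 → 40 → 16 → 37 → 58 → 89 → 145 → 42 → 20 → 4 → 16  (repeats 16)
486: 486 → 116 → 38 → 73 → 58 → 89 → 145 → 42 → 20 → 4 → 16 → 37 → 58  (repeats 58)
487: 487 → 129 → 86 → 100 → 1  (reaches 1)
488: 488 → 144 → 33 → 18 → 65 → 61 → 37 → 58 → 89 → 145 → 42 → 20 → 4 → 16 → 37  (repeats 37)
489: 489 → 161 → 38 → 73 → 58 → 89 → 145 → 42 → 20 → 4 → 16 → 37 → 58  (repeats 58)
happy: 487

1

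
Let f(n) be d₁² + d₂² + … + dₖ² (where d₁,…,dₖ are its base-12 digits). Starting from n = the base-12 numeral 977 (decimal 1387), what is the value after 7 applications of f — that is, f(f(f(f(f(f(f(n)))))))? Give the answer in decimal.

25

1387 = (9,7,7)_12 → 9² + 7² + 7² = 81 + 49 + 49 = 179
179 = (1,2,11)_12 → 1² + 2² + 11² = 1 + 4 + 121 = 126
126 = (10,6)_12 → 10² + 6² = 100 + 36 = 136
136 = (11,4)_12 → 11² + 4² = 121 + 16 = 137
137 = (11,5)_12 → 11² + 5² = 121 + 25 = 146
146 = (1,0,2)_12 → 1² + 0² + 2² = 1 + 0 + 4 = 5
5 = (5)_12 → 5² = 25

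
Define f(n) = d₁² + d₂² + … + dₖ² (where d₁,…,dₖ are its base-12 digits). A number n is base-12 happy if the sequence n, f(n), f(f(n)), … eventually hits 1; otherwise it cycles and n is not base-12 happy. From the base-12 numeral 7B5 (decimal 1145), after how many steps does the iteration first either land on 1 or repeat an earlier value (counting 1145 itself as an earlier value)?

1145 = (7,11,5)_12 → 7² + 11² + 5² = 49 + 121 + 25 = 195
195 = (1,4,3)_12 → 1² + 4² + 3² = 1 + 16 + 9 = 26
26 = (2,2)_12 → 2² + 2² = 4 + 4 = 8
8 = (8)_12 → 8² = 64
64 = (5,4)_12 → 5² + 4² = 25 + 16 = 41
41 = (3,5)_12 → 3² + 5² = 9 + 25 = 34
34 = (2,10)_12 → 2² + 10² = 4 + 100 = 104
104 = (8,8)_12 → 8² + 8² = 64 + 64 = 128
128 = (10,8)_12 → 10² + 8² = 100 + 64 = 164
164 = (1,1,8)_12 → 1² + 1² + 8² = 1 + 1 + 64 = 66
66 = (5,6)_12 → 5² + 6² = 25 + 36 = 61
61 = (5,1)_12 → 5² + 1² = 25 + 1 = 26  — 26 repeats.
That took 12 steps.

12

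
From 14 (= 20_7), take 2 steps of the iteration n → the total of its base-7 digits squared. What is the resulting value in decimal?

16

14 = (2,0)_7 → 2² + 0² = 4 + 0 = 4
4 = (4)_7 → 4² = 16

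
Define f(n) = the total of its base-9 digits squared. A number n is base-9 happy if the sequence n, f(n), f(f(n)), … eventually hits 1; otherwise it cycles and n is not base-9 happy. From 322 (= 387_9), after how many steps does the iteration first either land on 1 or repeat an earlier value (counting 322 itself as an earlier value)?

6

322 = (3,8,7)_9 → 3² + 8² + 7² = 9 + 64 + 49 = 122
122 = (1,4,5)_9 → 1² + 4² + 5² = 1 + 16 + 25 = 42
42 = (4,6)_9 → 4² + 6² = 16 + 36 = 52
52 = (5,7)_9 → 5² + 7² = 25 + 49 = 74
74 = (8,2)_9 → 8² + 2² = 64 + 4 = 68
68 = (7,5)_9 → 7² + 5² = 49 + 25 = 74  — 74 repeats.
That took 6 steps.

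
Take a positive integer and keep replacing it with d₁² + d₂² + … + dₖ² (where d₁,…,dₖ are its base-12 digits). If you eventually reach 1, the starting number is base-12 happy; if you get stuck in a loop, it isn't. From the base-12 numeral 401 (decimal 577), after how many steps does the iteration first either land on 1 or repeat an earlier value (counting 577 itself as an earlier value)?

12

577 = (4,0,1)_12 → 4² + 0² + 1² = 16 + 0 + 1 = 17
17 = (1,5)_12 → 1² + 5² = 1 + 25 = 26
26 = (2,2)_12 → 2² + 2² = 4 + 4 = 8
8 = (8)_12 → 8² = 64
64 = (5,4)_12 → 5² + 4² = 25 + 16 = 41
41 = (3,5)_12 → 3² + 5² = 9 + 25 = 34
34 = (2,10)_12 → 2² + 10² = 4 + 100 = 104
104 = (8,8)_12 → 8² + 8² = 64 + 64 = 128
128 = (10,8)_12 → 10² + 8² = 100 + 64 = 164
164 = (1,1,8)_12 → 1² + 1² + 8² = 1 + 1 + 64 = 66
66 = (5,6)_12 → 5² + 6² = 25 + 36 = 61
61 = (5,1)_12 → 5² + 1² = 25 + 1 = 26  — 26 repeats.
That took 12 steps.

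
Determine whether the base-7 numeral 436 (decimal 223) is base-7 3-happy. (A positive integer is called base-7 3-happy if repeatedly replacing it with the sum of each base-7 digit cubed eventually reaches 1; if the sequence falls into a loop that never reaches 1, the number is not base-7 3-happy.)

base-7 3-happy

223 = (4,3,6)_7 → 4³ + 3³ + 6³ = 64 + 27 + 216 = 307
307 = (6,1,6)_7 → 6³ + 1³ + 6³ = 216 + 1 + 216 = 433
433 = (1,1,5,6)_7 → 1³ + 1³ + 5³ + 6³ = 1 + 1 + 125 + 216 = 343
343 = (1,0,0,0)_7 → 1³ + 0³ + 0³ + 0³ = 1 + 0 + 0 + 0 = 1  — reached 1.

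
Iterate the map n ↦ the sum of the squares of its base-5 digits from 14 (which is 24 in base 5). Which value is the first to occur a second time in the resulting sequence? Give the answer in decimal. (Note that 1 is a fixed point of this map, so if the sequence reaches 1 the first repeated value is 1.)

14 = (2,4)_5 → 20
20 = (4,0)_5 → 16
16 = (3,1)_5 → 10
10 = (2,0)_5 → 4
4 = (4)_5 → 16  — 16 already appeared earlier.

16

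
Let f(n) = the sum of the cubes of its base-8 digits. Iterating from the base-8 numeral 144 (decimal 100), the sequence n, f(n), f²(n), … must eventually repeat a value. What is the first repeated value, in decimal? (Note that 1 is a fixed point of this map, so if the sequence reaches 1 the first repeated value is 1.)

100 = (1,4,4)_8 → 1³ + 4³ + 4³ = 1 + 64 + 64 = 129
129 = (2,0,1)_8 → 2³ + 0³ + 1³ = 8 + 0 + 1 = 9
9 = (1,1)_8 → 1³ + 1³ = 1 + 1 = 2
2 = (2)_8 → 2³ = 8
8 = (1,0)_8 → 1³ + 0³ = 1 + 0 = 1  — reached the fixed point 1.
1 → 1, so 1 is the first repeated value.

1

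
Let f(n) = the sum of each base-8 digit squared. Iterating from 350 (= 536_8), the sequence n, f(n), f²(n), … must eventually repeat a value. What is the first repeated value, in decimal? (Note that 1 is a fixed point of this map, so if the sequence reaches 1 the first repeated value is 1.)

26

350 = (5,3,6)_8 → 70
70 = (1,0,6)_8 → 37
37 = (4,5)_8 → 41
41 = (5,1)_8 → 26
26 = (3,2)_8 → 13
13 = (1,5)_8 → 26  — 26 already appeared earlier.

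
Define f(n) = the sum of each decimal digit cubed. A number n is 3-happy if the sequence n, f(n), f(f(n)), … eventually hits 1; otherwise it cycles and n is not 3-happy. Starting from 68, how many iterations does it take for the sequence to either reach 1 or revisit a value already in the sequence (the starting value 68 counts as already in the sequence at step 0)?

12

68 → 6³ + 8³ = 216 + 512 = 728
728 → 7³ + 2³ + 8³ = 343 + 8 + 512 = 863
863 → 8³ + 6³ + 3³ = 512 + 216 + 27 = 755
755 → 7³ + 5³ + 5³ = 343 + 125 + 125 = 593
593 → 5³ + 9³ + 3³ = 125 + 729 + 27 = 881
881 → 8³ + 8³ + 1³ = 512 + 512 + 1 = 1025
1025 → 1³ + 0³ + 2³ + 5³ = 1 + 0 + 8 + 125 = 134
134 → 1³ + 3³ + 4³ = 1 + 27 + 64 = 92
92 → 9³ + 2³ = 729 + 8 = 737
737 → 7³ + 3³ + 7³ = 343 + 27 + 343 = 713
713 → 7³ + 1³ + 3³ = 343 + 1 + 27 = 371
371 → 3³ + 7³ + 1³ = 27 + 343 + 1 = 371  — 371 repeats.
That took 12 steps.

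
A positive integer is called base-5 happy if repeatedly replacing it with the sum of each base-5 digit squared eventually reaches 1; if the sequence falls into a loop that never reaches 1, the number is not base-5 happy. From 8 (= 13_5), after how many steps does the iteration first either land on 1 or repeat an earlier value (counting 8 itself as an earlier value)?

4

8 = (1,3)_5 → 1² + 3² = 1 + 9 = 10
10 = (2,0)_5 → 2² + 0² = 4 + 0 = 4
4 = (4)_5 → 4² = 16
16 = (3,1)_5 → 3² + 1² = 9 + 1 = 10  — 10 repeats.
That took 4 steps.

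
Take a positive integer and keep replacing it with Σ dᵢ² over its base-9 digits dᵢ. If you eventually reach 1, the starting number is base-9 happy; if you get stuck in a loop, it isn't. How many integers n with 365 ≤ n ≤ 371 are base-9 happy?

1

365: 365 → 57 → 45 → 25 → 53 → 89 → 65 → 53  — not base-9 happy
366: 366 → 68 → 74 → 68  — not base-9 happy
367: 367 → 81 → 1  — base-9 happy
368: 368 → 96 → 38 → 20 → 8 → 64 → 50 → 50  — not base-9 happy
369: 369 → 41 → 41  — not base-9 happy
370: 370 → 42 → 52 → 74 → 68 → 74  — not base-9 happy
371: 371 → 45 → 25 → 53 → 89 → 65 → 53  — not base-9 happy
base-9 happy: 367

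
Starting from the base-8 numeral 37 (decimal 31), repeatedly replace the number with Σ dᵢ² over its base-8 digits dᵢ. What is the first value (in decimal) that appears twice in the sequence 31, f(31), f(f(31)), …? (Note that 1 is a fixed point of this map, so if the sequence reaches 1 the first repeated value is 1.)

31 = (3,7)_8 → 3² + 7² = 9 + 49 = 58
58 = (7,2)_8 → 7² + 2² = 49 + 4 = 53
53 = (6,5)_8 → 6² + 5² = 36 + 25 = 61
61 = (7,5)_8 → 7² + 5² = 49 + 25 = 74
74 = (1,1,2)_8 → 1² + 1² + 2² = 1 + 1 + 4 = 6
6 = (6)_8 → 6² = 36
36 = (4,4)_8 → 4² + 4² = 16 + 16 = 32
32 = (4,0)_8 → 4² + 0² = 16 + 0 = 16
16 = (2,0)_8 → 2² + 0² = 4 + 0 = 4
4 = (4)_8 → 4² = 16  — 16 already appeared earlier.

16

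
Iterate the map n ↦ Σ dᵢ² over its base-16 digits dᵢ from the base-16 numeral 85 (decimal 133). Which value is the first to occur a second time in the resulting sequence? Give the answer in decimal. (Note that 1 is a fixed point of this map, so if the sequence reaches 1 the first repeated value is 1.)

1

133 = (8,5)_16 → 8² + 5² = 64 + 25 = 89
89 = (5,9)_16 → 5² + 9² = 25 + 81 = 106
106 = (6,10)_16 → 6² + 10² = 36 + 100 = 136
136 = (8,8)_16 → 8² + 8² = 64 + 64 = 128
128 = (8,0)_16 → 8² + 0² = 64 + 0 = 64
64 = (4,0)_16 → 4² + 0² = 16 + 0 = 16
16 = (1,0)_16 → 1² + 0² = 1 + 0 = 1  — reached the fixed point 1.
1 → 1, so 1 is the first repeated value.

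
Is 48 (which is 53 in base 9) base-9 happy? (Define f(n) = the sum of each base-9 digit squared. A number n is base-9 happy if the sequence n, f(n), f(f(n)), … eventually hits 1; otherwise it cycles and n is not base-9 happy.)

48 = (5,3)_9 → 5² + 3² = 25 + 9 = 34
34 = (3,7)_9 → 3² + 7² = 9 + 49 = 58
58 = (6,4)_9 → 6² + 4² = 36 + 16 = 52
52 = (5,7)_9 → 5² + 7² = 25 + 49 = 74
74 = (8,2)_9 → 8² + 2² = 64 + 4 = 68
68 = (7,5)_9 → 7² + 5² = 49 + 25 = 74  — 74 already seen; the sequence cycles without reaching 1.

not base-9 happy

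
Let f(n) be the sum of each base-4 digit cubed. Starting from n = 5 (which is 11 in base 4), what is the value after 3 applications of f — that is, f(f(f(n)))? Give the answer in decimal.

8

5 = (1,1)_4 → 1³ + 1³ = 2
2 = (2)_4 → 2³ = 8
8 = (2,0)_4 → 2³ + 0³ = 8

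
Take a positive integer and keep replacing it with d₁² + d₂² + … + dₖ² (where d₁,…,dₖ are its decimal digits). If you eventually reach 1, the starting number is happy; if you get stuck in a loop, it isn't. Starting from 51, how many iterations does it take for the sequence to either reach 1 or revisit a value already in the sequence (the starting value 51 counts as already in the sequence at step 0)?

51 → 5² + 1² = 25 + 1 = 26
26 → 2² + 6² = 4 + 36 = 40
40 → 4² + 0² = 16 + 0 = 16
16 → 1² + 6² = 1 + 36 = 37
37 → 3² + 7² = 9 + 49 = 58
58 → 5² + 8² = 25 + 64 = 89
89 → 8² + 9² = 64 + 81 = 145
145 → 1² + 4² + 5² = 1 + 16 + 25 = 42
42 → 4² + 2² = 16 + 4 = 20
20 → 2² + 0² = 4 + 0 = 4
4 → 4² = 16  — 16 repeats.
That took 11 steps.

11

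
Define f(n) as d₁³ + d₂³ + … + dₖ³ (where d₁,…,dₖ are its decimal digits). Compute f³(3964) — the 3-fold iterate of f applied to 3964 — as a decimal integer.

3964 → 1036
1036 → 244
244 → 136

136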